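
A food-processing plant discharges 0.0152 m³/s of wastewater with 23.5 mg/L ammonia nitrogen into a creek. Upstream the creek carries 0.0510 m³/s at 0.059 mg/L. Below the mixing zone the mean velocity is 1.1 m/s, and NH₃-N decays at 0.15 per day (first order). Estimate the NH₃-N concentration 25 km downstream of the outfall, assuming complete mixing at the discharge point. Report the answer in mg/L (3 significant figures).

After complete mixing, C₀ = (0.0152·23.5 + 0.051·0.059) / 0.0662 = 5.441 mg/L.
Travel time t = 2.5e+04 m / 1.1 m/s = 2.273e+04 s = 0.263 d.
C = 5.441·exp(−0.15·0.263) = 5.441·0.9613 = 5.231 mg/L.

5.23 mg/L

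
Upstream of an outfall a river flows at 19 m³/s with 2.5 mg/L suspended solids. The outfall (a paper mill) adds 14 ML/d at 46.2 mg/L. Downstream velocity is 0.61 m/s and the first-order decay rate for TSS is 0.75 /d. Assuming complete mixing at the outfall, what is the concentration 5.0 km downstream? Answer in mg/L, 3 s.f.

2.67 mg/L

14 ML/d = 0.162 m³/s.
After complete mixing, C₀ = (0.162·46.2 + 19·2.5) / 19.16 = 2.87 mg/L.
Travel time t = 5000 m / 0.61 m/s = 8197 s = 0.09487 d.
C = 2.87·exp(−0.75·0.09487) = 2.87·0.9313 = 2.672 mg/L.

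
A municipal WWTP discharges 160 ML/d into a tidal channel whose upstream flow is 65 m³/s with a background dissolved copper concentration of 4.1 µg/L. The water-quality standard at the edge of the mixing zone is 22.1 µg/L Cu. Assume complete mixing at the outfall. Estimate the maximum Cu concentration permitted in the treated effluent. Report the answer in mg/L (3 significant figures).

160 ML/d = 1.852 m³/s.
4.1 µg/L = 0.0041 mg/L.
22.1 µg/L = 0.0221 mg/L.
Mass balance: 0.0221·66.85 = 1.852·Cₑ + 65·0.0041.
Cₑ = (1.477 − 0.2665) / 1.852 = 0.6539 mg/L.

0.654 mg/L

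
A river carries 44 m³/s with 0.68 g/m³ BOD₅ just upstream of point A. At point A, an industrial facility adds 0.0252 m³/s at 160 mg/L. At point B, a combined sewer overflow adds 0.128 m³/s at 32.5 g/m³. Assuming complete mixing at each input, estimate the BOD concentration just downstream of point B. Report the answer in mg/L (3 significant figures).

After input A: C = (44·0.68 + 0.0252·160) / 44.03 = 0.7712 mg/L.
After input B: C = (44.03·0.7712 + 0.128·32.5) / 44.15 = 0.8632 mg/L.

0.863 mg/L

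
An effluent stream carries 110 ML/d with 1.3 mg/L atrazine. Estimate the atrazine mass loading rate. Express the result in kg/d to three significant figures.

143 kg/d

110 ML/d = 1.273 m³/s.
Mass flux = Q·C = 1.273 m³/s × 1.3 g/m³ = 1.655 g/s.
= 1.655 g/s × 86.4 = 143 kg/d.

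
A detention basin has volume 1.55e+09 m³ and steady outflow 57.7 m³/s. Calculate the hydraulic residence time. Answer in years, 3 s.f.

Q = 57.7 m³/s × 3.156e+07 s/yr = 1.821e+09 m³/yr.
Hydraulic residence time τ = V/Q = 1.55e+09/1.821e+09 = 0.8512 yr.

0.851 yr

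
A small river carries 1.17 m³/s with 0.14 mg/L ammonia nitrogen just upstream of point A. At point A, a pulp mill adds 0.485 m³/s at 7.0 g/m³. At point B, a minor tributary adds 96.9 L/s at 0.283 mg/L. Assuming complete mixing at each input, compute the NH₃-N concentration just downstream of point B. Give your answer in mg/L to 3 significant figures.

After input A: C = (1.17·0.14 + 0.485·7) / 1.655 = 2.15 mg/L.
96.9 L/s = 0.0969 m³/s.
After input B: C = (1.655·2.15 + 0.0969·0.283) / 1.752 = 2.047 mg/L.

2.05 mg/L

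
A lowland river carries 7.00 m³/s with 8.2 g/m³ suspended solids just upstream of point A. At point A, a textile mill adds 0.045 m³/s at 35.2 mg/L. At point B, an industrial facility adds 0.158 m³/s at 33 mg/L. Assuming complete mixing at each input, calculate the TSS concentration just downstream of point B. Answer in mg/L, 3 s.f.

8.91 mg/L

After input A: C = (7·8.2 + 0.045·35.2) / 7.045 = 8.372 mg/L.
After input B: C = (7.045·8.372 + 0.158·33) / 7.203 = 8.913 mg/L.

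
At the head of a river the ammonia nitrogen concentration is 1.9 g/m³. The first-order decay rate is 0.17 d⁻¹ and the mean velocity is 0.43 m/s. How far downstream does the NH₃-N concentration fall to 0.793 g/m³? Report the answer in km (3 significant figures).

191 km

From C = C₀·e^(−kt), t = ln(C₀/C)/k = ln(1.9/0.793)/0.17 = 0.8738/0.17 = 5.14 d.
Distance = v·t = 0.43 m/s × 4.441e+05 s = 1.91e+05 m = 191 km.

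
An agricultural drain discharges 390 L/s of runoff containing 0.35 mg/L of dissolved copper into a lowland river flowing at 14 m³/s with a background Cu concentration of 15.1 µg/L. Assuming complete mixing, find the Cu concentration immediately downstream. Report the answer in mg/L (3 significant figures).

390 L/s = 0.39 m³/s.
15.1 µg/L = 0.0151 mg/L.
By mass balance at complete mixing, C = (0.39·0.35 + 14·0.0151) / (0.39 + 14) = 0.3479/14.39 = 0.02418 mg/L.

0.0242 mg/L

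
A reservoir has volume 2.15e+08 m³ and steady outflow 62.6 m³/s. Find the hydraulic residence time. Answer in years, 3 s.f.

0.109 yr

Q = 62.6 m³/s × 3.156e+07 s/yr = 1.976e+09 m³/yr.
Hydraulic residence time τ = V/Q = 2.15e+08/1.976e+09 = 0.1088 yr.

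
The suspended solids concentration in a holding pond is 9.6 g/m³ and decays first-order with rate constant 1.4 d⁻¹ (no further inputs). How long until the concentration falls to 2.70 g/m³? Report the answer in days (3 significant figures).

t = ln(C₀/C)/k = ln(9.6/2.70)/1.4 = 1.269/1.4 = 0.9061 d.

0.906 d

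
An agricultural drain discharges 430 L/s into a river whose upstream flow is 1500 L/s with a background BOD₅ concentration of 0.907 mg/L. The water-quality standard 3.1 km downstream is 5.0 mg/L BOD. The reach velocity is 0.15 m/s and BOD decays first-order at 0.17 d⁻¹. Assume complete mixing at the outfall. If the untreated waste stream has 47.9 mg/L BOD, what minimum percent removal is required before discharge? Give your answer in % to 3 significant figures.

430 L/s = 0.43 m³/s.
1500 L/s = 1.5 m³/s.
Travel time to the compliance point: t = 3100/0.15 = 2.067e+04 s = 0.2392 d; decay factor exp(−0.17·0.2392) = 0.9602.
So the concentration just after mixing may be at most 5/0.9602 = 5.208 mg/L.
Mass balance: 5.208·1.93 = 0.43·Cₑ + 1.5·0.907.
Cₑ = (10.05 − 1.361) / 0.43 = 20.21 mg/L.
Required removal = 1 − 20.21/47.9 = 57.81 %.

57.8 %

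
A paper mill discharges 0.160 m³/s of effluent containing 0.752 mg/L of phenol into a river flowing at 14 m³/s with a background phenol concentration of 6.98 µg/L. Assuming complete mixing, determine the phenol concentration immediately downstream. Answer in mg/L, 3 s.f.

0.0154 mg/L

6.98 µg/L = 0.00698 mg/L.
Flow-weighted mixing gives C = (0.16·0.752 + 14·0.00698) / (0.16 + 14) = 0.218/14.16 = 0.0154 mg/L.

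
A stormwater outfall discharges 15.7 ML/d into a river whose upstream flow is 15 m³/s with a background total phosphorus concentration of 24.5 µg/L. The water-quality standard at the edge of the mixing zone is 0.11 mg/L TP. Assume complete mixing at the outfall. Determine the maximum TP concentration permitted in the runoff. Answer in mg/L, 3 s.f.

15.7 ML/d = 0.1817 m³/s.
24.5 µg/L = 0.0245 mg/L.
Mass balance: 0.11·15.18 = 0.1817·Cₑ + 15·0.0245.
Cₑ = (1.67 − 0.3675) / 0.1817 = 7.168 mg/L.

7.17 mg/L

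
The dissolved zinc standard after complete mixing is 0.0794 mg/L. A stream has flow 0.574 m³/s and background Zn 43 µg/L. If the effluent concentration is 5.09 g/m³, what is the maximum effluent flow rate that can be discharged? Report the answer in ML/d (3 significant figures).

0.360 ML/d

43 µg/L = 0.043 mg/L.
Mass balance at complete mixing: C_std·(Q_w + Q_r) = Q_w·C_e + Q_r·C_b.
Rearranging, Q_w = Q_r·(C_std − C_b)/(C_e − C_std) = 0.574·(0.0794 − 0.043) / (5.09 − 0.0794) = 0.00417 m³/s.
= 0.3603 ML/d.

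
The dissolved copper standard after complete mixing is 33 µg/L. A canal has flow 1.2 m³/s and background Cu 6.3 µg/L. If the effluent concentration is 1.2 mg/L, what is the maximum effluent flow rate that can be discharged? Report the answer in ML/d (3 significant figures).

2.37 ML/d

6.3 µg/L = 0.0063 mg/L.
33 µg/L = 0.033 mg/L.
Mass balance at complete mixing: C_std·(Q_w + Q_r) = Q_w·C_e + Q_r·C_b.
Rearranging, Q_w = Q_r·(C_std − C_b)/(C_e − C_std) = 1.2·(0.033 − 0.0063) / (1.2 − 0.033) = 0.02746 m³/s.
= 2.372 ML/d.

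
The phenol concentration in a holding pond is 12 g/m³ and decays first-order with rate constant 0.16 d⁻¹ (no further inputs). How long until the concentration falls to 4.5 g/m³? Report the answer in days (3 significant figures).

6.13 d

t = ln(C₀/C)/k = ln(12/4.5)/0.16 = 0.9808/0.16 = 6.13 d.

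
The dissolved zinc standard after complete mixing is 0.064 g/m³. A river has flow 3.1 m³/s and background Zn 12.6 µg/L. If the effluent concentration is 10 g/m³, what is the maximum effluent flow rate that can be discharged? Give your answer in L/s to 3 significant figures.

16.0 L/s

12.6 µg/L = 0.0126 mg/L.
Mass balance at complete mixing: C_std·(Q_w + Q_r) = Q_w·C_e + Q_r·C_b.
Rearranging, Q_w = Q_r·(C_std − C_b)/(C_e − C_std) = 3.1·(0.064 − 0.0126) / (10 − 0.064) = 0.01604 m³/s.
= 16.04 L/s.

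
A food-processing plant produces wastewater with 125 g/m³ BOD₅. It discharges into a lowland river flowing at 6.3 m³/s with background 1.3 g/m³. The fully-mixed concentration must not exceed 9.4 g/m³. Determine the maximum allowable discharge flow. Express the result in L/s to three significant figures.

441 L/s

Mass balance at complete mixing: C_std·(Q_w + Q_r) = Q_w·C_e + Q_r·C_b.
Rearranging, Q_w = Q_r·(C_std − C_b)/(C_e − C_std) = 6.3·(9.4 − 1.3) / (125 − 9.4) = 0.4414 m³/s.
= 441.4 L/s.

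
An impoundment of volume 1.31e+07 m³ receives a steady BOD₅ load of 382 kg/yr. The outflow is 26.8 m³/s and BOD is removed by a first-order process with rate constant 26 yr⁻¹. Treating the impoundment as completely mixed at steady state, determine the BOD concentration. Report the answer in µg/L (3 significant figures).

Outflow Q = 26.8 m³/s × 3.156e+07 s/yr = 8.457e+08 m³/yr.
Steady-state CSTR mass balance: W = Q·C + k·V·C, so C = W/(Q + kV).
Q + kV = 8.457e+08 + 26·1.31e+07 = 1.186e+09 m³/yr.
C = 382/1.186e+09 = 3.22e-07 kg/m³ = 0.000322 mg/L = 0.322 µg/L.

0.322 µg/L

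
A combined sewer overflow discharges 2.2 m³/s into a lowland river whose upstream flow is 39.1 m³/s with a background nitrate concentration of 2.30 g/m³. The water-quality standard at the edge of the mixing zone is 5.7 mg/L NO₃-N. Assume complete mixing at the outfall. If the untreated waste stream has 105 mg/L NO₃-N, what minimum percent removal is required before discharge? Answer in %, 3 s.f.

Mass balance: 5.7·41.3 = 2.2·Cₑ + 39.1·2.3.
Cₑ = (235.4 − 89.93) / 2.2 = 66.13 mg/L.
Required removal = 1 − 66.13/105 = 37.02 %.

37.0 %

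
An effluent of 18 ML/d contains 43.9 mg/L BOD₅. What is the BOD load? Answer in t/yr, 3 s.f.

289 t/yr

18 ML/d = 0.2083 m³/s.
Mass flux = Q·C = 0.2083 m³/s × 43.9 g/m³ = 9.146 g/s.
= 9.146 g/s × 31.56 = 288.6 t/yr.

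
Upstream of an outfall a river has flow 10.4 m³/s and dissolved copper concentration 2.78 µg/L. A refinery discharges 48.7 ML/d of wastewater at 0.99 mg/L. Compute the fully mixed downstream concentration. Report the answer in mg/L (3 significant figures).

0.0535 mg/L

48.7 ML/d = 0.5637 m³/s.
2.78 µg/L = 0.00278 mg/L.
Conservation of mass across the mixing zone: C = (0.5637·0.99 + 10.4·0.00278) / (0.5637 + 10.4) = 0.5869/10.96 = 0.05353 mg/L.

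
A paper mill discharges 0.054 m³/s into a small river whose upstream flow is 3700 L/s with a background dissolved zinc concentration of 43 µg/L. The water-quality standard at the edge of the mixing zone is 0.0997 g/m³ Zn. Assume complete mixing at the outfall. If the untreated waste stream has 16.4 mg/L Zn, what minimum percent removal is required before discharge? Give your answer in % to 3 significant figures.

3700 L/s = 3.7 m³/s.
43 µg/L = 0.043 mg/L.
Mass balance: 0.0997·3.754 = 0.054·Cₑ + 3.7·0.043.
Cₑ = (0.3743 − 0.1591) / 0.054 = 3.985 mg/L.
Required removal = 1 − 3.985/16.4 = 75.7 %.

75.7 %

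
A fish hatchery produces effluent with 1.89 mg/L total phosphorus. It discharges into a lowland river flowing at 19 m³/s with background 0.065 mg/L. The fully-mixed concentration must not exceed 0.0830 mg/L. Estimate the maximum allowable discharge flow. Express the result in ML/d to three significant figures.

Mass balance at complete mixing: C_std·(Q_w + Q_r) = Q_w·C_e + Q_r·C_b.
Rearranging, Q_w = Q_r·(C_std − C_b)/(C_e − C_std) = 19·(0.083 − 0.065) / (1.89 − 0.083) = 0.1893 m³/s.
= 16.35 ML/d.

16.4 ML/d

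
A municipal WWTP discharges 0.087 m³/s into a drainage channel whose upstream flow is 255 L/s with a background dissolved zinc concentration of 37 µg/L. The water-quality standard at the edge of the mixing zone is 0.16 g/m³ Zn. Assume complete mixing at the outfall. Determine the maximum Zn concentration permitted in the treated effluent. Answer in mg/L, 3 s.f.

255 L/s = 0.255 m³/s.
37 µg/L = 0.037 mg/L.
Mass balance: 0.16·0.342 = 0.087·Cₑ + 0.255·0.037.
Cₑ = (0.05472 − 0.009435) / 0.087 = 0.5205 mg/L.

0.521 mg/L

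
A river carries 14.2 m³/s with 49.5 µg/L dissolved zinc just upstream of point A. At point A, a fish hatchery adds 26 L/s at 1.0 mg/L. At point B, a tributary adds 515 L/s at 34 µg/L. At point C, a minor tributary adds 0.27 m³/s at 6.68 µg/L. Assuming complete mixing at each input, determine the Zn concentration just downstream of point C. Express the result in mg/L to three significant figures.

49.5 µg/L = 0.0495 mg/L.
26 L/s = 0.026 m³/s.
After input A: C = (14.2·0.0495 + 0.026·1) / 14.23 = 0.05124 mg/L.
515 L/s = 0.515 m³/s.
34 µg/L = 0.034 mg/L.
After input B: C = (14.23·0.05124 + 0.515·0.034) / 14.74 = 0.05063 mg/L.
6.68 µg/L = 0.00668 mg/L.
After input C: C = (14.74·0.05063 + 0.27·0.00668) / 15.01 = 0.04984 mg/L.

0.0498 mg/L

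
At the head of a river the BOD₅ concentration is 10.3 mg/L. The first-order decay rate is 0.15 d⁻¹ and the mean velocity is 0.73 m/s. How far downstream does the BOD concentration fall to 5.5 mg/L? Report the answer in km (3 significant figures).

264 km

From C = C₀·e^(−kt), t = ln(C₀/C)/k = ln(10.3/5.5)/0.15 = 0.6274/0.15 = 4.183 d.
Distance = v·t = 0.73 m/s × 3.614e+05 s = 2.638e+05 m = 263.8 km.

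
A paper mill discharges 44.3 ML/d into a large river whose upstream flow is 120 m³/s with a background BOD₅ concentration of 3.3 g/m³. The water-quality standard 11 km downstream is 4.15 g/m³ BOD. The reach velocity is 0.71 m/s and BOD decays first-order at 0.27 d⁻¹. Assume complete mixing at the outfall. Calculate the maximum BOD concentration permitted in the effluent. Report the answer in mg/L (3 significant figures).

251 mg/L

44.3 ML/d = 0.5127 m³/s.
Travel time to the compliance point: t = 1.1e+04/0.71 = 1.549e+04 s = 0.1793 d; decay factor exp(−0.27·0.1793) = 0.9527.
So the concentration just after mixing may be at most 4.15/0.9527 = 4.356 mg/L.
Mass balance: 4.356·120.5 = 0.5127·Cₑ + 120·3.3.
Cₑ = (524.9 − 396) / 0.5127 = 251.5 mg/L.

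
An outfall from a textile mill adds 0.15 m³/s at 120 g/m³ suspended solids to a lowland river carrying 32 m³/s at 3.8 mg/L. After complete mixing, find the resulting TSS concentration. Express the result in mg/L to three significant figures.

4.34 mg/L

Flow-weighted mixing gives C = (0.15·120 + 32·3.8) / (0.15 + 32) = 139.6/32.15 = 4.342 mg/L.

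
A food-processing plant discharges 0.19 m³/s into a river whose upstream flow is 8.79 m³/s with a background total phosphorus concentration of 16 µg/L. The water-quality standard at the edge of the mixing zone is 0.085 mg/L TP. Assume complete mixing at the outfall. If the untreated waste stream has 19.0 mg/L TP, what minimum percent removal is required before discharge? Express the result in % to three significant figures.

82.8 %

16 µg/L = 0.016 mg/L.
Mass balance: 0.085·8.98 = 0.19·Cₑ + 8.79·0.016.
Cₑ = (0.7633 − 0.1406) / 0.19 = 3.277 mg/L.
Required removal = 1 − 3.277/19.0 = 82.75 %.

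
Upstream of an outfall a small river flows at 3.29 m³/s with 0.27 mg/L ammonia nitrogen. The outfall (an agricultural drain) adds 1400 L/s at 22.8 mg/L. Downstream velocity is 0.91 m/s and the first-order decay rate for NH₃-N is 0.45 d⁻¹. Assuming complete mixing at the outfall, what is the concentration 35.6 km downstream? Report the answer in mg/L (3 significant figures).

1400 L/s = 1.4 m³/s.
After complete mixing, C₀ = (1.4·22.8 + 3.29·0.27) / 4.69 = 6.995 mg/L.
Travel time t = 3.56e+04 m / 0.91 m/s = 3.912e+04 s = 0.4528 d.
C = 6.995·exp(−0.45·0.4528) = 6.995·0.8157 = 5.706 mg/L.

5.71 mg/L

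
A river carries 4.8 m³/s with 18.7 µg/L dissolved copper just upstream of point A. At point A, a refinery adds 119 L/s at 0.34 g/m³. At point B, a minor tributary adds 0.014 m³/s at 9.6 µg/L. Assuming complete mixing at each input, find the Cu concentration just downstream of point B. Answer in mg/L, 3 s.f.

0.0264 mg/L

18.7 µg/L = 0.0187 mg/L.
119 L/s = 0.119 m³/s.
After input A: C = (4.8·0.0187 + 0.119·0.34) / 4.919 = 0.02647 mg/L.
9.6 µg/L = 0.0096 mg/L.
After input B: C = (4.919·0.02647 + 0.014·0.0096) / 4.933 = 0.02642 mg/L.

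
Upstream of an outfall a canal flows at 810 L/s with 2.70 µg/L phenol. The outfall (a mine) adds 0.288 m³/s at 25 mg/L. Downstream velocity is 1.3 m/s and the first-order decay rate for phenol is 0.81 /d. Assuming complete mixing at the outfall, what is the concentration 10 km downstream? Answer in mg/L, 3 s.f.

810 L/s = 0.81 m³/s.
2.70 µg/L = 0.0027 mg/L.
After complete mixing, C₀ = (0.288·25 + 0.81·0.0027) / 1.098 = 6.559 mg/L.
Travel time t = 1e+04 m / 1.3 m/s = 7692 s = 0.08903 d.
C = 6.559·exp(−0.81·0.08903) = 6.559·0.9304 = 6.103 mg/L.

6.10 mg/L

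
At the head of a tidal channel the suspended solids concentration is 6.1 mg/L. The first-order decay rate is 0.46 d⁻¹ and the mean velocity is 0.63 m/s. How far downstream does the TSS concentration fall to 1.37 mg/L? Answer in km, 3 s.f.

177 km

From C = C₀·e^(−kt), t = ln(C₀/C)/k = ln(6.1/1.37)/0.46 = 1.493/0.46 = 3.247 d.
Distance = v·t = 0.63 m/s × 2.805e+05 s = 1.767e+05 m = 176.7 km.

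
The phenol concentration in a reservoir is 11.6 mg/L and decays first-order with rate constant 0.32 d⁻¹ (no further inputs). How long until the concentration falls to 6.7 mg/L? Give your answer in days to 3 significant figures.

1.72 d

t = ln(C₀/C)/k = ln(11.6/6.7)/0.32 = 0.5489/0.32 = 1.715 d.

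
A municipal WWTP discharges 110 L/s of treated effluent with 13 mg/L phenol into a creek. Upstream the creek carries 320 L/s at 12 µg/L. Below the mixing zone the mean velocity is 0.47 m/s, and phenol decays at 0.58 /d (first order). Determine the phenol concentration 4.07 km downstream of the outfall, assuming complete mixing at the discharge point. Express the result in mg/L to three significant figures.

110 L/s = 0.11 m³/s.
320 L/s = 0.32 m³/s.
12 µg/L = 0.012 mg/L.
After complete mixing, C₀ = (0.11·13 + 0.32·0.012) / 0.43 = 3.335 mg/L.
Travel time t = 4070 m / 0.47 m/s = 8660 s = 0.1002 d.
C = 3.335·exp(−0.58·0.1002) = 3.335·0.9435 = 3.146 mg/L.

3.15 mg/L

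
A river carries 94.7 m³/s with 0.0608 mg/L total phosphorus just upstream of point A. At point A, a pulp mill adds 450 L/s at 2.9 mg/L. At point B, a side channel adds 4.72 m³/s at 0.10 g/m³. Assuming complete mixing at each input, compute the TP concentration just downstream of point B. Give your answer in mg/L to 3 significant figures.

450 L/s = 0.45 m³/s.
After input A: C = (94.7·0.0608 + 0.45·2.9) / 95.15 = 0.07423 mg/L.
After input B: C = (95.15·0.07423 + 4.72·0.1) / 99.87 = 0.07545 mg/L.

0.0754 mg/L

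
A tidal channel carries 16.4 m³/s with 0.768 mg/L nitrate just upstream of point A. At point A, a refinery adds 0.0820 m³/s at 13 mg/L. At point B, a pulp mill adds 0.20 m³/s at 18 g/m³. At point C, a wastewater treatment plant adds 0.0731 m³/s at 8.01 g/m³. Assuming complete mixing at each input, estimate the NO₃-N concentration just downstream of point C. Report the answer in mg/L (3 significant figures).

1.07 mg/L

After input A: C = (16.4·0.768 + 0.082·13) / 16.48 = 0.8289 mg/L.
After input B: C = (16.48·0.8289 + 0.2·18) / 16.68 = 1.035 mg/L.
After input C: C = (16.68·1.035 + 0.0731·8.01) / 16.76 = 1.065 mg/L.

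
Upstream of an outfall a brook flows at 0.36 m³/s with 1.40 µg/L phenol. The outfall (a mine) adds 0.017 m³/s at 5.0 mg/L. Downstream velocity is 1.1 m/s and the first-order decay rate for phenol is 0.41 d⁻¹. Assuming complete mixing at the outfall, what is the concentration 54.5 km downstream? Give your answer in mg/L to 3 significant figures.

1.40 µg/L = 0.0014 mg/L.
After complete mixing, C₀ = (0.017·5 + 0.36·0.0014) / 0.377 = 0.2268 mg/L.
Travel time t = 5.45e+04 m / 1.1 m/s = 4.955e+04 s = 0.5734 d.
C = 0.2268·exp(−0.41·0.5734) = 0.2268·0.7905 = 0.1793 mg/L.

0.179 mg/L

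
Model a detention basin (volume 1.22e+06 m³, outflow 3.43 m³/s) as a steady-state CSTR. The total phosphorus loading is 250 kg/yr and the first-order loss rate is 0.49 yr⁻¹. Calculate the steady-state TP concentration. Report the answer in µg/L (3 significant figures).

Outflow Q = 3.43 m³/s × 3.156e+07 s/yr = 1.082e+08 m³/yr.
Steady-state CSTR mass balance: W = Q·C + k·V·C, so C = W/(Q + kV).
Q + kV = 1.082e+08 + 0.49·1.22e+06 = 1.088e+08 m³/yr.
C = 250/1.088e+08 = 2.297e-06 kg/m³ = 0.002297 mg/L = 2.297 µg/L.

2.30 µg/L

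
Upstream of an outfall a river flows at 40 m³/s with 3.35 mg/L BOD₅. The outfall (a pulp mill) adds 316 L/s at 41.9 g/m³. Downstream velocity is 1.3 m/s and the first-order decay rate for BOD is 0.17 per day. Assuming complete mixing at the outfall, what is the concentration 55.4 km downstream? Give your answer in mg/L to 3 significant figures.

316 L/s = 0.316 m³/s.
After complete mixing, C₀ = (0.316·41.9 + 40·3.35) / 40.32 = 3.652 mg/L.
Travel time t = 5.54e+04 m / 1.3 m/s = 4.262e+04 s = 0.4932 d.
C = 3.652·exp(−0.17·0.4932) = 3.652·0.9196 = 3.358 mg/L.

3.36 mg/L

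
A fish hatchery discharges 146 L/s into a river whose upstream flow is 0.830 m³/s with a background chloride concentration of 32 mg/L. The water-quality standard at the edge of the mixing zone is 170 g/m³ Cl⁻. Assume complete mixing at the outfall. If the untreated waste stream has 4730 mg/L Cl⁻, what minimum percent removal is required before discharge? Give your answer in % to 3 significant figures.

146 L/s = 0.146 m³/s.
Mass balance: 170·0.976 = 0.146·Cₑ + 0.83·32.
Cₑ = (165.9 − 26.56) / 0.146 = 954.5 mg/L.
Required removal = 1 − 954.5/4730 = 79.82 %.

79.8 %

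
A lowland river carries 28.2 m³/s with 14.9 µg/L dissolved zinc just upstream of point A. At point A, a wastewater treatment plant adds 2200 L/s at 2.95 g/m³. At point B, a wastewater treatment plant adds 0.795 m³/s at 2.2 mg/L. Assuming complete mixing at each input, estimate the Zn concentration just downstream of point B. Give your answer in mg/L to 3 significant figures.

0.278 mg/L

14.9 µg/L = 0.0149 mg/L.
2200 L/s = 2.2 m³/s.
After input A: C = (28.2·0.0149 + 2.2·2.95) / 30.4 = 0.2273 mg/L.
After input B: C = (30.4·0.2273 + 0.795·2.2) / 31.2 = 0.2776 mg/L.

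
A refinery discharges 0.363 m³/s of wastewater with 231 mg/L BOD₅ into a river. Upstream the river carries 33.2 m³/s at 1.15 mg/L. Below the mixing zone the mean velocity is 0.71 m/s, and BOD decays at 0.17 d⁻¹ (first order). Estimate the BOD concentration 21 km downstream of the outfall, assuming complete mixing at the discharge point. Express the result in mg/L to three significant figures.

3.43 mg/L

After complete mixing, C₀ = (0.363·231 + 33.2·1.15) / 33.56 = 3.636 mg/L.
Travel time t = 2.1e+04 m / 0.71 m/s = 2.958e+04 s = 0.3423 d.
C = 3.636·exp(−0.17·0.3423) = 3.636·0.9435 = 3.43 mg/L.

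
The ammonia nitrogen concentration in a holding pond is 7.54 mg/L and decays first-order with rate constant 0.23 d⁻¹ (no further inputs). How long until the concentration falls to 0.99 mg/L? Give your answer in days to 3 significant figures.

t = ln(C₀/C)/k = ln(7.54/0.99)/0.23 = 2.03/0.23 = 8.827 d.

8.83 d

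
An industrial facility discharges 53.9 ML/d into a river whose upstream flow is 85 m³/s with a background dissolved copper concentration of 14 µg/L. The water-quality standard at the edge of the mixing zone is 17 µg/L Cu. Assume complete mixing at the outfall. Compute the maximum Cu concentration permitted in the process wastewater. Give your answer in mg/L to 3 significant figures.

0.426 mg/L

53.9 ML/d = 0.6238 m³/s.
14 µg/L = 0.014 mg/L.
17 µg/L = 0.017 mg/L.
Mass balance: 0.017·85.62 = 0.6238·Cₑ + 85·0.014.
Cₑ = (1.456 − 1.19) / 0.6238 = 0.4258 mg/L.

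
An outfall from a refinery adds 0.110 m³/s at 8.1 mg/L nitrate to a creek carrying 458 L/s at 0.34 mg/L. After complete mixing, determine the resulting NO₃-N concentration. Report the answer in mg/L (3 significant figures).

458 L/s = 0.458 m³/s.
Conservation of mass across the mixing zone: C = (0.11·8.1 + 0.458·0.34) / (0.11 + 0.458) = 1.047/0.568 = 1.843 mg/L.

1.84 mg/L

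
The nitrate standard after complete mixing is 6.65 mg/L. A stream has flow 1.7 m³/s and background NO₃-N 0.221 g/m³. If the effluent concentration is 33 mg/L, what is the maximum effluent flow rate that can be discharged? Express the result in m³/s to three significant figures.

0.415 m³/s

Mass balance at complete mixing: C_std·(Q_w + Q_r) = Q_w·C_e + Q_r·C_b.
Rearranging, Q_w = Q_r·(C_std − C_b)/(C_e − C_std) = 1.7·(6.65 − 0.221) / (33 − 6.65) = 0.4148 m³/s.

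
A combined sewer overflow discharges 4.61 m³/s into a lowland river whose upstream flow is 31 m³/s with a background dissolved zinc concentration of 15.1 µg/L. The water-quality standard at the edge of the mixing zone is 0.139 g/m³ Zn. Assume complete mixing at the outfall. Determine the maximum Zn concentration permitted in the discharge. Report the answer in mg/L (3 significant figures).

15.1 µg/L = 0.0151 mg/L.
Mass balance: 0.139·35.61 = 4.61·Cₑ + 31·0.0151.
Cₑ = (4.95 − 0.4681) / 4.61 = 0.9722 mg/L.

0.972 mg/L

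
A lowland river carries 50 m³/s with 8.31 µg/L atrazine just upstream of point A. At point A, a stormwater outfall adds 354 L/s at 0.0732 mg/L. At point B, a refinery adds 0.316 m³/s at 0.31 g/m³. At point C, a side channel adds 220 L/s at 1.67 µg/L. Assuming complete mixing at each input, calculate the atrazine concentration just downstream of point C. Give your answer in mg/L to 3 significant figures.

8.31 µg/L = 0.00831 mg/L.
354 L/s = 0.354 m³/s.
After input A: C = (50·0.00831 + 0.354·0.0732) / 50.35 = 0.008766 mg/L.
After input B: C = (50.35·0.008766 + 0.316·0.31) / 50.67 = 0.01064 mg/L.
220 L/s = 0.22 m³/s.
1.67 µg/L = 0.00167 mg/L.
After input C: C = (50.67·0.01064 + 0.22·0.00167) / 50.89 = 0.01061 mg/L.

0.0106 mg/L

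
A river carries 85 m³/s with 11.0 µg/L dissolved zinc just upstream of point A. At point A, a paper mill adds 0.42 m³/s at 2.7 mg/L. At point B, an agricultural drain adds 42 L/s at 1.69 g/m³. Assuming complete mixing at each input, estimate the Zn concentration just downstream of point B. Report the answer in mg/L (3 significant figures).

0.0250 mg/L

11.0 µg/L = 0.011 mg/L.
After input A: C = (85·0.011 + 0.42·2.7) / 85.42 = 0.02422 mg/L.
42 L/s = 0.042 m³/s.
After input B: C = (85.42·0.02422 + 0.042·1.69) / 85.46 = 0.02504 mg/L.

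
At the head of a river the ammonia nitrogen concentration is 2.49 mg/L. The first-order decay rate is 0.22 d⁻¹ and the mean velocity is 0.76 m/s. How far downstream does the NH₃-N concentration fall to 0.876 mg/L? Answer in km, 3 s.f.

312 km

From C = C₀·e^(−kt), t = ln(C₀/C)/k = ln(2.49/0.876)/0.22 = 1.045/0.22 = 4.749 d.
Distance = v·t = 0.76 m/s × 4.103e+05 s = 3.118e+05 m = 311.8 km.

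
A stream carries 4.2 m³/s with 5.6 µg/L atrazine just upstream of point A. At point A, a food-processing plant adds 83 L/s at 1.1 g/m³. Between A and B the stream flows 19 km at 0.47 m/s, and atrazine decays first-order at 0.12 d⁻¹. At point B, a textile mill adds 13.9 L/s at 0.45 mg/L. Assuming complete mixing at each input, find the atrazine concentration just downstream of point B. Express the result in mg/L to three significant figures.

0.0267 mg/L

5.6 µg/L = 0.0056 mg/L.
83 L/s = 0.083 m³/s.
After input A: C = (4.2·0.0056 + 0.083·1.1) / 4.283 = 0.02681 mg/L.
Over the 19 km reach to input B (t = 4.043e+04 s = 0.4679 d), decay gives C = 0.02681·exp(−0.12·0.4679) = 0.02534 mg/L.
13.9 L/s = 0.0139 m³/s.
After input B: C = (4.283·0.02534 + 0.0139·0.45) / 4.297 = 0.02672 mg/L.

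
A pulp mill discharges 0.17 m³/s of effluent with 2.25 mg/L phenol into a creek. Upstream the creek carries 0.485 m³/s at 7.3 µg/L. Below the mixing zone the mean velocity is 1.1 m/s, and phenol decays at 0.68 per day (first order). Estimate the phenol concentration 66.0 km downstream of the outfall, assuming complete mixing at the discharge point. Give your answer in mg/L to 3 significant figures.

7.3 µg/L = 0.0073 mg/L.
After complete mixing, C₀ = (0.17·2.25 + 0.485·0.0073) / 0.655 = 0.5894 mg/L.
Travel time t = 6.6e+04 m / 1.1 m/s = 6e+04 s = 0.6944 d.
C = 0.5894·exp(−0.68·0.6944) = 0.5894·0.6236 = 0.3675 mg/L.

0.368 mg/L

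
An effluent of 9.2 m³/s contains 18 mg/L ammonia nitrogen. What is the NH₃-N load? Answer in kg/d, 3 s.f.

14300 kg/d

Mass flux = Q·C = 9.2 m³/s × 18 g/m³ = 165.6 g/s.
= 165.6 g/s × 86.4 = 1.431e+04 kg/d.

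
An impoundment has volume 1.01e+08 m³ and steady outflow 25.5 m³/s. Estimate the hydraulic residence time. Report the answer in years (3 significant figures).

Q = 25.5 m³/s × 3.156e+07 s/yr = 8.047e+08 m³/yr.
Hydraulic residence time τ = V/Q = 1.01e+08/8.047e+08 = 0.1255 yr.

0.126 yr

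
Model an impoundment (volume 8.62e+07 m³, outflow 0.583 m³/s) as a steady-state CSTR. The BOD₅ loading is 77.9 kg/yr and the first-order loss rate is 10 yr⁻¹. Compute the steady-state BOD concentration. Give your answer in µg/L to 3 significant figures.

Outflow Q = 0.583 m³/s × 3.156e+07 s/yr = 1.84e+07 m³/yr.
Steady-state CSTR mass balance: W = Q·C + k·V·C, so C = W/(Q + kV).
Q + kV = 1.84e+07 + 10·8.62e+07 = 8.804e+08 m³/yr.
C = 77.9/8.804e+08 = 8.848e-08 kg/m³ = 8.848e-05 mg/L = 0.08848 µg/L.

0.0885 µg/L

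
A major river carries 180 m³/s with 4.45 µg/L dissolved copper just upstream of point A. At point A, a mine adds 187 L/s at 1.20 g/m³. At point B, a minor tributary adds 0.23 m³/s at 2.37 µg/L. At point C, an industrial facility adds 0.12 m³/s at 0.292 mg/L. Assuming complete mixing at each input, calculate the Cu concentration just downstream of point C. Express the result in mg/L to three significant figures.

0.00588 mg/L

4.45 µg/L = 0.00445 mg/L.
187 L/s = 0.187 m³/s.
After input A: C = (180·0.00445 + 0.187·1.2) / 180.2 = 0.005691 mg/L.
2.37 µg/L = 0.00237 mg/L.
After input B: C = (180.2·0.005691 + 0.23·0.00237) / 180.4 = 0.005687 mg/L.
After input C: C = (180.4·0.005687 + 0.12·0.292) / 180.5 = 0.005877 mg/L.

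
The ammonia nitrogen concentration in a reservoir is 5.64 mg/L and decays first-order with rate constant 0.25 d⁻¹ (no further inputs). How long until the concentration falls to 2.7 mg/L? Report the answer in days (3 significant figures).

t = ln(C₀/C)/k = ln(5.64/2.7)/0.25 = 0.7366/0.25 = 2.947 d.

2.95 d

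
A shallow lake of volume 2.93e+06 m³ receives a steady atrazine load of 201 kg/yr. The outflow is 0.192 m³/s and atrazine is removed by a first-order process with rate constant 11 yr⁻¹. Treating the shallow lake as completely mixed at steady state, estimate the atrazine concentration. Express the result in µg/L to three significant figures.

Outflow Q = 0.192 m³/s × 3.156e+07 s/yr = 6.059e+06 m³/yr.
Steady-state CSTR mass balance: W = Q·C + k·V·C, so C = W/(Q + kV).
Q + kV = 6.059e+06 + 11·2.93e+06 = 3.829e+07 m³/yr.
C = 201/3.829e+07 = 5.25e-06 kg/m³ = 0.00525 mg/L = 5.25 µg/L.

5.25 µg/L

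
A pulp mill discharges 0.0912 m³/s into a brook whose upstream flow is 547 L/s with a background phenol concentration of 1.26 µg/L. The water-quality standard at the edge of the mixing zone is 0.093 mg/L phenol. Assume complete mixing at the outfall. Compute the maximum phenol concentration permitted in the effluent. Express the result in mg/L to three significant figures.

0.643 mg/L

547 L/s = 0.547 m³/s.
1.26 µg/L = 0.00126 mg/L.
Mass balance: 0.093·0.6382 = 0.0912·Cₑ + 0.547·0.00126.
Cₑ = (0.05935 − 0.0006892) / 0.0912 = 0.6432 mg/L.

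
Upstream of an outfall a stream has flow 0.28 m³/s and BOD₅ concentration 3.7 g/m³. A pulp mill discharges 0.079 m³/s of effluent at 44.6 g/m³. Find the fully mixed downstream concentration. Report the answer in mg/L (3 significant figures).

12.7 mg/L

Flow-weighted mixing gives C = (0.079·44.6 + 0.28·3.7) / (0.079 + 0.28) = 4.559/0.359 = 12.7 mg/L.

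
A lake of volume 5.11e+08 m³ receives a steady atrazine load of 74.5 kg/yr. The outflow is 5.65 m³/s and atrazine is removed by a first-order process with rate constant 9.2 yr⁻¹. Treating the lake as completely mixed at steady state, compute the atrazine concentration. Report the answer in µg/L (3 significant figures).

Outflow Q = 5.65 m³/s × 3.156e+07 s/yr = 1.783e+08 m³/yr.
Steady-state CSTR mass balance: W = Q·C + k·V·C, so C = W/(Q + kV).
Q + kV = 1.783e+08 + 9.2·5.11e+08 = 4.88e+09 m³/yr.
C = 74.5/4.88e+09 = 1.527e-08 kg/m³ = 1.527e-05 mg/L = 0.01527 µg/L.

0.0153 µg/L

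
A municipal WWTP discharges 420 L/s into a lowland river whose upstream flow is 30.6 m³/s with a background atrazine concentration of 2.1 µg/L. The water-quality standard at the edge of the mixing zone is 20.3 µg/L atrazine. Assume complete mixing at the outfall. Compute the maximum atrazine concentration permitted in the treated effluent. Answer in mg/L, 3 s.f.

1.35 mg/L

420 L/s = 0.42 m³/s.
2.1 µg/L = 0.0021 mg/L.
20.3 µg/L = 0.0203 mg/L.
Mass balance: 0.0203·31.02 = 0.42·Cₑ + 30.6·0.0021.
Cₑ = (0.6297 − 0.06426) / 0.42 = 1.346 mg/L.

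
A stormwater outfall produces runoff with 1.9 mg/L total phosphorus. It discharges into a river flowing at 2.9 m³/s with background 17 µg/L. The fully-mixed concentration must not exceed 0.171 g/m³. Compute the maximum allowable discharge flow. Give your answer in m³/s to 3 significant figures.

0.258 m³/s

17 µg/L = 0.017 mg/L.
Mass balance at complete mixing: C_std·(Q_w + Q_r) = Q_w·C_e + Q_r·C_b.
Rearranging, Q_w = Q_r·(C_std − C_b)/(C_e − C_std) = 2.9·(0.171 − 0.017) / (1.9 − 0.171) = 0.2583 m³/s.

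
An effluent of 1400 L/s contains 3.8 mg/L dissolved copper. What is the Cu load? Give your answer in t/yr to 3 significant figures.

168 t/yr

1400 L/s = 1.4 m³/s.
Mass flux = Q·C = 1.4 m³/s × 3.8 g/m³ = 5.32 g/s.
= 5.32 g/s × 31.56 = 167.9 t/yr.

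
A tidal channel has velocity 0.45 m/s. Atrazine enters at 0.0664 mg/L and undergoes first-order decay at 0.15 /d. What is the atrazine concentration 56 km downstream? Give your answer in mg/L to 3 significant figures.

Travel time t = 56 km / 0.45 m/s = 5.6e+04/0.45 = 1.244e+05 s = 1.44 d.
First-order decay: C = 0.0664·exp(−0.15·1.44) = 0.0664·0.8057 = 0.0535 mg/L.

0.0535 mg/L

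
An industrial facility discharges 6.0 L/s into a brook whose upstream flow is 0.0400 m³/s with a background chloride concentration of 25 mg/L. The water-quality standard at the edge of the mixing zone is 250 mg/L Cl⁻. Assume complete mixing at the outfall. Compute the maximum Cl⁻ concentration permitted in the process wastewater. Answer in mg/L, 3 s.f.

6.0 L/s = 0.006 m³/s.
Mass balance: 250·0.046 = 0.006·Cₑ + 0.04·25.
Cₑ = (11.5 − 1) / 0.006 = 1750 mg/L.

1750 mg/L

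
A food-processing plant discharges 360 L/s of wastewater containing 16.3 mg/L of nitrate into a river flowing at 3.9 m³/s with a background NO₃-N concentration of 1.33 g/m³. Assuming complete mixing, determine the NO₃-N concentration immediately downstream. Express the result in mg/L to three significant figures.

360 L/s = 0.36 m³/s.
By mass balance at complete mixing, C = (0.36·16.3 + 3.9·1.33) / (0.36 + 3.9) = 11.05/4.26 = 2.595 mg/L.

2.60 mg/L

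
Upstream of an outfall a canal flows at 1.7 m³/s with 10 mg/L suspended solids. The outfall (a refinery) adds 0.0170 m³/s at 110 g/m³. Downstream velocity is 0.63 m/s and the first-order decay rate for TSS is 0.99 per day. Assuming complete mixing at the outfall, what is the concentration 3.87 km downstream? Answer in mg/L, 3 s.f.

10.2 mg/L

After complete mixing, C₀ = (0.017·110 + 1.7·10) / 1.717 = 10.99 mg/L.
Travel time t = 3870 m / 0.63 m/s = 6143 s = 0.0711 d.
C = 10.99·exp(−0.99·0.0711) = 10.99·0.932 = 10.24 mg/L.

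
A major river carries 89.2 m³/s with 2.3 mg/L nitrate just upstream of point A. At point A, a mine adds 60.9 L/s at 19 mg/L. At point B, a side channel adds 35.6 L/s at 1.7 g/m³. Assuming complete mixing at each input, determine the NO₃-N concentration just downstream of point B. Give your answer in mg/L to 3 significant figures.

60.9 L/s = 0.0609 m³/s.
After input A: C = (89.2·2.3 + 0.0609·19) / 89.26 = 2.311 mg/L.
35.6 L/s = 0.0356 m³/s.
After input B: C = (89.26·2.311 + 0.0356·1.7) / 89.3 = 2.311 mg/L.

2.31 mg/L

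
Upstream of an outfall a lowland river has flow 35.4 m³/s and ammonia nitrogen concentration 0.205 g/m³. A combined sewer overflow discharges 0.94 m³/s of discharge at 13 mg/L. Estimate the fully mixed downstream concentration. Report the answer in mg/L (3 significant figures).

Flow-weighted mixing gives C = (0.94·13 + 35.4·0.205) / (0.94 + 35.4) = 19.48/36.34 = 0.536 mg/L.

0.536 mg/L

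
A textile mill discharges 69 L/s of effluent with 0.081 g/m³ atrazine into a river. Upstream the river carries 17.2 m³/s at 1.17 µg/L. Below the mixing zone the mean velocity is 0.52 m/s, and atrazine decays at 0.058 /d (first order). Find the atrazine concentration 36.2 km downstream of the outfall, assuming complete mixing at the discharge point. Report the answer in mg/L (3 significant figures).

0.00142 mg/L

69 L/s = 0.069 m³/s.
1.17 µg/L = 0.00117 mg/L.
After complete mixing, C₀ = (0.069·0.081 + 17.2·0.00117) / 17.27 = 0.001489 mg/L.
Travel time t = 3.62e+04 m / 0.52 m/s = 6.962e+04 s = 0.8057 d.
C = 0.001489·exp(−0.058·0.8057) = 0.001489·0.9543 = 0.001421 mg/L.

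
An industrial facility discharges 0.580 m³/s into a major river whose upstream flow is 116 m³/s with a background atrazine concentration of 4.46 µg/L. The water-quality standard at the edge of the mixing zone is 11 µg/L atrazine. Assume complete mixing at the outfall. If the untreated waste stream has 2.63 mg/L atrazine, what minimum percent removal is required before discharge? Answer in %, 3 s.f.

49.8 %

4.46 µg/L = 0.00446 mg/L.
11 µg/L = 0.011 mg/L.
Mass balance: 0.011·116.6 = 0.58·Cₑ + 116·0.00446.
Cₑ = (1.282 − 0.5174) / 0.58 = 1.319 mg/L.
Required removal = 1 − 1.319/2.63 = 49.85 %.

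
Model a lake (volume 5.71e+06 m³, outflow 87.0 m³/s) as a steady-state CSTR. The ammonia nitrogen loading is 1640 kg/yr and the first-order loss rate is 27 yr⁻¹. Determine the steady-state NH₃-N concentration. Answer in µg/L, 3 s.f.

Outflow Q = 87.0 m³/s × 3.156e+07 s/yr = 2.746e+09 m³/yr.
Steady-state CSTR mass balance: W = Q·C + k·V·C, so C = W/(Q + kV).
Q + kV = 2.746e+09 + 27·5.71e+06 = 2.9e+09 m³/yr.
C = 1640/2.9e+09 = 5.656e-07 kg/m³ = 0.0005656 mg/L = 0.5656 µg/L.

0.566 µg/L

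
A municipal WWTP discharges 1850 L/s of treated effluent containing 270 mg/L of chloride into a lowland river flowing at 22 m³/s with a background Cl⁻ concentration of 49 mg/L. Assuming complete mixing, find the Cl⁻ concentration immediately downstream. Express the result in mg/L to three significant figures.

66.1 mg/L

1850 L/s = 1.85 m³/s.
By mass balance at complete mixing, C = (1.85·270 + 22·49) / (1.85 + 22) = 1578/23.85 = 66.14 mg/L.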